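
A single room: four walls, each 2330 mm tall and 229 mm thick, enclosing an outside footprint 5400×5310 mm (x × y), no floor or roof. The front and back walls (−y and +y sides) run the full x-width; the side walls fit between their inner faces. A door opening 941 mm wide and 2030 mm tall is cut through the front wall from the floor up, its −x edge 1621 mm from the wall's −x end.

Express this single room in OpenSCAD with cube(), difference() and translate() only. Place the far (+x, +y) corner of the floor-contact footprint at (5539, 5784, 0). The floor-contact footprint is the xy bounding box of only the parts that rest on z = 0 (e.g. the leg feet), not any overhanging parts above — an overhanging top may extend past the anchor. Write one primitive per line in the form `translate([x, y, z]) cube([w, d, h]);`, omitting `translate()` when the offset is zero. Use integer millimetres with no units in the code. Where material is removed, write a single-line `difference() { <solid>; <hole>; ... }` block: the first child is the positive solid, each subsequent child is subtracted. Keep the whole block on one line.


difference() { translate([139, 474, 0]) cube([5400, 229, 2330]); translate([1760, 474, 0]) cube([941, 229, 2030]); }
translate([139, 5555, 0]) cube([5400, 229, 2330]);
translate([139, 703, 0]) cube([229, 4852, 2330]);
translate([5310, 703, 0]) cube([229, 4852, 2330]);


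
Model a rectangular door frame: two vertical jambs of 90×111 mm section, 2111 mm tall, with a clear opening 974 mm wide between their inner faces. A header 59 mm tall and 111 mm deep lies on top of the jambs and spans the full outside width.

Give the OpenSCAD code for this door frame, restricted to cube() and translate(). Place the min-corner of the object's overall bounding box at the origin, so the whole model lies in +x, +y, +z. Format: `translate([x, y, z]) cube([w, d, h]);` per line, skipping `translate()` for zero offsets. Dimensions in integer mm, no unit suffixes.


cube([90, 111, 2111]);
translate([1064, 0, 0]) cube([90, 111, 2111]);
translate([0, 0, 2111]) cube([1154, 111, 59]);


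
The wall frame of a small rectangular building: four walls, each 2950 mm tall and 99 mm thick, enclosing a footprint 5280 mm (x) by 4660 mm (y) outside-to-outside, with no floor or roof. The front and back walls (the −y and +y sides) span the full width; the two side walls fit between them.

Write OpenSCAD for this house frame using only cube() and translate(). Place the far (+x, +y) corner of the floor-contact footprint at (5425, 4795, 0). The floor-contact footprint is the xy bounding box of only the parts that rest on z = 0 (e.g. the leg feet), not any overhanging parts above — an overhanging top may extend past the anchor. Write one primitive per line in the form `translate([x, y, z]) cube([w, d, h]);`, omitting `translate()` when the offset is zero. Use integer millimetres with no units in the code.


translate([145, 135, 0]) cube([5280, 99, 2950]);
translate([145, 4696, 0]) cube([5280, 99, 2950]);
translate([145, 234, 0]) cube([99, 4462, 2950]);
translate([5326, 234, 0]) cube([99, 4462, 2950]);


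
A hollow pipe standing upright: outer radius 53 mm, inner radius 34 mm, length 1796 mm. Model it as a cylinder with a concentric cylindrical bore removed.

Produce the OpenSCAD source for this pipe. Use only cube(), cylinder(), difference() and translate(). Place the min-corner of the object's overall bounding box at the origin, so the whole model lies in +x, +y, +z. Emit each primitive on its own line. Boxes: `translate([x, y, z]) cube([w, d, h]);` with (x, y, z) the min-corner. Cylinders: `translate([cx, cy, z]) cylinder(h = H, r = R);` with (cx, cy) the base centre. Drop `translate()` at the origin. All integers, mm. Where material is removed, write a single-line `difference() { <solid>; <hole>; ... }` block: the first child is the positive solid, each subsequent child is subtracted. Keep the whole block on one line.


difference() { translate([53, 53, 0]) cylinder(h = 1796, r = 53); translate([53, 53, 0]) cylinder(h = 1796, r = 34); }


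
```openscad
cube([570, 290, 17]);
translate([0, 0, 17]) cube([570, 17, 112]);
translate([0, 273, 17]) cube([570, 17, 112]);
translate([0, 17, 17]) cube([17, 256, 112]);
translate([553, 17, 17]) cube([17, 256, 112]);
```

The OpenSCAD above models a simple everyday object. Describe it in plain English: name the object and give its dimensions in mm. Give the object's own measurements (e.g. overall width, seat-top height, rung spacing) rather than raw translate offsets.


An open-topped rectangular box: outside dimensions 570×290×129 mm, with a uniform wall and base thickness of 17 mm. The base is a full 570×290 slab on the floor; four walls sit on top of the base. The front and back walls (the −y and +y sides) span the full width; the two side walls fit between them.


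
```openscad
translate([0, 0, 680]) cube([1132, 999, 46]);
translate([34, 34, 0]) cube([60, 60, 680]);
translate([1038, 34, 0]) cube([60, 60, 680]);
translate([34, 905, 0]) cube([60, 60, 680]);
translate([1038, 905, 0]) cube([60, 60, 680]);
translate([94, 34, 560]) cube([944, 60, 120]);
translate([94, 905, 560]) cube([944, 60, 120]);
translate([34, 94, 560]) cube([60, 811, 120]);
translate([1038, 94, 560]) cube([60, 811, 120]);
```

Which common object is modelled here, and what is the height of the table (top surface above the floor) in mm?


A table. The table height is 726 mm.

A 1132×999×46 slab sits at z = 680 on four 60 mm square posts — a table. The top surface is at 680 + 46 = 726 mm.


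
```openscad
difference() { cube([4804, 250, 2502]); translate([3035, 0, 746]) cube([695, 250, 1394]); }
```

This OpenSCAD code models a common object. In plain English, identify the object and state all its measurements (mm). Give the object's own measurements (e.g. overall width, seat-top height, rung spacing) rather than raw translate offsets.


A wall 4804 mm long (x), 250 mm thick (y), 2502 mm tall, with a rectangular window opening cut through it. The opening is 695 mm wide and 1394 mm tall; its sill is at z = 746 mm and its near (−x) edge is 3035 mm from the wall's −x end. The opening passes through the full wall thickness.


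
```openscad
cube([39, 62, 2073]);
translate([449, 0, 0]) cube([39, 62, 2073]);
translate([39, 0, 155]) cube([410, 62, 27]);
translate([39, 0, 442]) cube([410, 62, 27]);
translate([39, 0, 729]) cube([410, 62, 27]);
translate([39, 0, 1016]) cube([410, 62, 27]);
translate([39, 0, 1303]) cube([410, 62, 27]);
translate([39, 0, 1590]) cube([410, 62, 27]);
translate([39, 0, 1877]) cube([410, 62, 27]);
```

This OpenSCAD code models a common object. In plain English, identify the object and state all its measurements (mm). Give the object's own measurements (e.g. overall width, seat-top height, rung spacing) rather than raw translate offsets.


A straight ladder. Two 39×62 mm vertical rails, 2073 mm tall, stand 488 mm apart (outside-to-outside) with their front faces coplanar on the −y side. 7 rungs, each 62 mm deep and 27 mm tall, span between the inner faces of the rails, front faces flush with the rails. The lowest rung's underside is at z = 155 mm and rungs are spaced 287 mm apart (underside to underside).


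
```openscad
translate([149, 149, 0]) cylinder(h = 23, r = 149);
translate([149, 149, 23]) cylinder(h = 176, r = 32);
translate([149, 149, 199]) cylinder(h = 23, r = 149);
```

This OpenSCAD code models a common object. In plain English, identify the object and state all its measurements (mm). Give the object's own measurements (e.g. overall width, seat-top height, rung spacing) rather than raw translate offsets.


A spool: two coaxial disc flanges of radius 149 mm and thickness 23 mm, joined by a core cylinder of radius 32 mm and height 176 mm. The lower flange rests on z = 0 and the three cylinders share a vertical axis.


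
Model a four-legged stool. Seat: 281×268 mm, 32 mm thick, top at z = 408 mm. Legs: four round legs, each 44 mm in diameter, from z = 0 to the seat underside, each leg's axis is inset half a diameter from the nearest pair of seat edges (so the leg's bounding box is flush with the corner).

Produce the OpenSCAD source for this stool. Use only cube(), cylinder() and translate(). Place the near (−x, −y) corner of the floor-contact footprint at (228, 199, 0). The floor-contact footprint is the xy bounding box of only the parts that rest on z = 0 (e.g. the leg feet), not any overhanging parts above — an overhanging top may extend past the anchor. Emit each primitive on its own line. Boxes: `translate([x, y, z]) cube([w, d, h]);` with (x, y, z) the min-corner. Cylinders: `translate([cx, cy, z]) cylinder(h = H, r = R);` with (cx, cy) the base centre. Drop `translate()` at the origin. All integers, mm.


translate([228, 199, 376]) cube([281, 268, 32]);
translate([250, 221, 0]) cylinder(h = 376, r = 22);
translate([487, 221, 0]) cylinder(h = 376, r = 22);
translate([250, 445, 0]) cylinder(h = 376, r = 22);
translate([487, 445, 0]) cylinder(h = 376, r = 22);


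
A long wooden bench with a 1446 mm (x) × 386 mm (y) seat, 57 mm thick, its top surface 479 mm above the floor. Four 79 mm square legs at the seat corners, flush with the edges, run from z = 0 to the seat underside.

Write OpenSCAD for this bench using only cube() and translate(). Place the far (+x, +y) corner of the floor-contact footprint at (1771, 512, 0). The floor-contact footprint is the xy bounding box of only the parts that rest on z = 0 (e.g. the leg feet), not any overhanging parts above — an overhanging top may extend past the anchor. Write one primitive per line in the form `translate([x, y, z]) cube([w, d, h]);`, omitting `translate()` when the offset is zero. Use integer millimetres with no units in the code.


translate([325, 126, 422]) cube([1446, 386, 57]);
translate([325, 126, 0]) cube([79, 79, 422]);
translate([325, 433, 0]) cube([79, 79, 422]);
translate([1692, 126, 0]) cube([79, 79, 422]);
translate([1692, 433, 0]) cube([79, 79, 422]);


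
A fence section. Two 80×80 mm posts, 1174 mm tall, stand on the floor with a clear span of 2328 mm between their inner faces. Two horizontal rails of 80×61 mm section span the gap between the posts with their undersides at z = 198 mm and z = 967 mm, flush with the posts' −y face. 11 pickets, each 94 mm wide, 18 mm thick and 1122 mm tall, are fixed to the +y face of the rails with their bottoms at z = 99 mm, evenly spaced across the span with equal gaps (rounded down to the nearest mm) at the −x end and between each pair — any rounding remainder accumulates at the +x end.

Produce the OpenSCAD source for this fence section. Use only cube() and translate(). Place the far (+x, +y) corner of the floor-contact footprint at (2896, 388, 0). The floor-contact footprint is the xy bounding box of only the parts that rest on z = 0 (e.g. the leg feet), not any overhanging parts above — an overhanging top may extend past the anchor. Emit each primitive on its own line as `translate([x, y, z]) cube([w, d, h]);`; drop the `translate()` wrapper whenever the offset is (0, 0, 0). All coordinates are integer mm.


translate([408, 308, 0]) cube([80, 80, 1174]);
translate([2816, 308, 0]) cube([80, 80, 1174]);
translate([488, 308, 198]) cube([2328, 80, 61]);
translate([488, 308, 967]) cube([2328, 80, 61]);
translate([595, 388, 99]) cube([94, 18, 1122]);
translate([796, 388, 99]) cube([94, 18, 1122]);
translate([997, 388, 99]) cube([94, 18, 1122]);
translate([1198, 388, 99]) cube([94, 18, 1122]);
translate([1399, 388, 99]) cube([94, 18, 1122]);
translate([1600, 388, 99]) cube([94, 18, 1122]);
translate([1801, 388, 99]) cube([94, 18, 1122]);
translate([2002, 388, 99]) cube([94, 18, 1122]);
translate([2203, 388, 99]) cube([94, 18, 1122]);
translate([2404, 388, 99]) cube([94, 18, 1122]);
translate([2605, 388, 99]) cube([94, 18, 1122]);


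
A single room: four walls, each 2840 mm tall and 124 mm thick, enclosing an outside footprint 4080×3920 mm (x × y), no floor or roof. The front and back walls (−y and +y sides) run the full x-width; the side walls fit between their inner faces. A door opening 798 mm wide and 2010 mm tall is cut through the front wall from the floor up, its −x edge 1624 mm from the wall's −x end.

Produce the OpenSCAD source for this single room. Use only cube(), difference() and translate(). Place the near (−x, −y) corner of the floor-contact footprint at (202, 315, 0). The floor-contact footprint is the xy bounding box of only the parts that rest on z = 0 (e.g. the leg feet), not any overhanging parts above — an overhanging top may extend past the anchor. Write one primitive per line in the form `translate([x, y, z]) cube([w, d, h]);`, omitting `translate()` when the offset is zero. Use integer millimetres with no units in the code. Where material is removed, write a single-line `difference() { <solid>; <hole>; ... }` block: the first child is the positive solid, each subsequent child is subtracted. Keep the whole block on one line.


difference() { translate([202, 315, 0]) cube([4080, 124, 2840]); translate([1826, 315, 0]) cube([798, 124, 2010]); }
translate([202, 4111, 0]) cube([4080, 124, 2840]);
translate([202, 439, 0]) cube([124, 3672, 2840]);
translate([4158, 439, 0]) cube([124, 3672, 2840]);


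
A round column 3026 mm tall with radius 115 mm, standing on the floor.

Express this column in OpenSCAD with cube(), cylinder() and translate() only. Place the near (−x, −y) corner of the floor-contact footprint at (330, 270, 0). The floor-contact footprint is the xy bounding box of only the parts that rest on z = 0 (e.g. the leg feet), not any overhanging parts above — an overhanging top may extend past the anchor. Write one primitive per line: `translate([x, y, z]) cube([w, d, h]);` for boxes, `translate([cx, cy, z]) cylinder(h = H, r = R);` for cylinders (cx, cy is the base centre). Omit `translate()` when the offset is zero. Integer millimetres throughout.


translate([445, 385, 0]) cylinder(h = 3026, r = 115);


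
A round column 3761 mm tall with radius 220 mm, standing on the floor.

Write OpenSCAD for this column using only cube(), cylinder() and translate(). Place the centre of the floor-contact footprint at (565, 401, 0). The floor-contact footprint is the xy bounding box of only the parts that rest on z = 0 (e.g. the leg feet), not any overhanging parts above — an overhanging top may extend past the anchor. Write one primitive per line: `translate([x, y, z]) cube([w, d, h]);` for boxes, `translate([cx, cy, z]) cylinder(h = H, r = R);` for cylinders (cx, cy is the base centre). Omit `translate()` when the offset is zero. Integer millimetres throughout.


translate([565, 401, 0]) cylinder(h = 3761, r = 220);


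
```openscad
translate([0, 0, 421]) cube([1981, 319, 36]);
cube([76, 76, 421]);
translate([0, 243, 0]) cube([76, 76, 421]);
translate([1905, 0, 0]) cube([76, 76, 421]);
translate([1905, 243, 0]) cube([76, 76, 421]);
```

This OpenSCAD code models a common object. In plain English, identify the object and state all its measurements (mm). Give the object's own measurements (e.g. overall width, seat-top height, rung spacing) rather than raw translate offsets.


A long wooden bench with a 1981 mm (x) × 319 mm (y) seat, 36 mm thick, its top surface 457 mm above the floor. Four 76 mm square legs at the seat corners, flush with the edges, run from z = 0 to the seat underside.


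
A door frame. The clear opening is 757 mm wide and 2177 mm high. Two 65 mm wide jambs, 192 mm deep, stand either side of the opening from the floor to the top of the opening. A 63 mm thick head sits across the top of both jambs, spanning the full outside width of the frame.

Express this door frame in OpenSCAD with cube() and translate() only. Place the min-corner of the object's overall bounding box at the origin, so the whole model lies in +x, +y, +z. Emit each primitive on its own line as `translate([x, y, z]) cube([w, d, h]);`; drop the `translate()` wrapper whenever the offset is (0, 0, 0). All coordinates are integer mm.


cube([65, 192, 2177]);
translate([822, 0, 0]) cube([65, 192, 2177]);
translate([0, 0, 2177]) cube([887, 192, 63]);


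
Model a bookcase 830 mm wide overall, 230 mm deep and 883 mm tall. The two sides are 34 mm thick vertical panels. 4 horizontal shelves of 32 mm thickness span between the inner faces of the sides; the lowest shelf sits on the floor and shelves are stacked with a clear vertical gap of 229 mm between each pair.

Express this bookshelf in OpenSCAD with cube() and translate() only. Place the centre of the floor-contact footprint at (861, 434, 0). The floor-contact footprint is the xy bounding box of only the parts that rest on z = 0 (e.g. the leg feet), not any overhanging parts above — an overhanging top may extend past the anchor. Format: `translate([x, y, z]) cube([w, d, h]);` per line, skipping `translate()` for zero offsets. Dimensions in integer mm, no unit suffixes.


translate([446, 319, 0]) cube([34, 230, 883]);
translate([1242, 319, 0]) cube([34, 230, 883]);
translate([480, 319, 0]) cube([762, 230, 32]);
translate([480, 319, 261]) cube([762, 230, 32]);
translate([480, 319, 522]) cube([762, 230, 32]);
translate([480, 319, 783]) cube([762, 230, 32]);


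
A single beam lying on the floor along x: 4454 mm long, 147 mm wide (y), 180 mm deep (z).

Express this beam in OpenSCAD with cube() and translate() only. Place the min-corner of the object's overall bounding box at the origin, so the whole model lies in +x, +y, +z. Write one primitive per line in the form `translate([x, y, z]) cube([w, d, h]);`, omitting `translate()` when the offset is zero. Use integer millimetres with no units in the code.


cube([4454, 147, 180]);


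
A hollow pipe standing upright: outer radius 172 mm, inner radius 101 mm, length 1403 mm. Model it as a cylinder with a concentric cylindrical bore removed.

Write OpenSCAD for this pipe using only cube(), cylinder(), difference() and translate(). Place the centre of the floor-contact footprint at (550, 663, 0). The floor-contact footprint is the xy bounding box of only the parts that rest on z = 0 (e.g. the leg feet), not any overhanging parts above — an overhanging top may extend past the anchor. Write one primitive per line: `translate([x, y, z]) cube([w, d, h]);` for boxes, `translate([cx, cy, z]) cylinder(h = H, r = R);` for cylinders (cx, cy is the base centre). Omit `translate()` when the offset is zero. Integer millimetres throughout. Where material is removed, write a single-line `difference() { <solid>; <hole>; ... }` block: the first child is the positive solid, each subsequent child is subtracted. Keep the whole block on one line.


difference() { translate([550, 663, 0]) cylinder(h = 1403, r = 172); translate([550, 663, 0]) cylinder(h = 1403, r = 101); }


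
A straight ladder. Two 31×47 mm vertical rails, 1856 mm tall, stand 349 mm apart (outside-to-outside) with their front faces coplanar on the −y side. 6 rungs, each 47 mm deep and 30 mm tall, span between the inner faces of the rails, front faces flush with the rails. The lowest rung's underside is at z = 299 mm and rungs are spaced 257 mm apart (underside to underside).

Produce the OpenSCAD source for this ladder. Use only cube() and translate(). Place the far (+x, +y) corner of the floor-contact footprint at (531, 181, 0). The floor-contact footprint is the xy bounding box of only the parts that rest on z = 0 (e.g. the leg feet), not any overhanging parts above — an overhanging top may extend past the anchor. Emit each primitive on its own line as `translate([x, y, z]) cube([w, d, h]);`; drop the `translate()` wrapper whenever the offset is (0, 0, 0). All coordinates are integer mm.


translate([182, 134, 0]) cube([31, 47, 1856]);
translate([500, 134, 0]) cube([31, 47, 1856]);
translate([213, 134, 299]) cube([287, 47, 30]);
translate([213, 134, 556]) cube([287, 47, 30]);
translate([213, 134, 813]) cube([287, 47, 30]);
translate([213, 134, 1070]) cube([287, 47, 30]);
translate([213, 134, 1327]) cube([287, 47, 30]);
translate([213, 134, 1584]) cube([287, 47, 30]);


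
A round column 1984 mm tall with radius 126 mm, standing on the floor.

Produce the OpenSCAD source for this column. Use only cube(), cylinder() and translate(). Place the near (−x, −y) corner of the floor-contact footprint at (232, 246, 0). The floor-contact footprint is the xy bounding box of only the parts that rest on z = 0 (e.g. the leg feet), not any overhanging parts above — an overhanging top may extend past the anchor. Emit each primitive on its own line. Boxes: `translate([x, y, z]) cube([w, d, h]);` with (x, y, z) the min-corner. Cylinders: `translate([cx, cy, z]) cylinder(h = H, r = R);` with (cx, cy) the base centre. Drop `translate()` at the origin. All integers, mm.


translate([358, 372, 0]) cylinder(h = 1984, r = 126);


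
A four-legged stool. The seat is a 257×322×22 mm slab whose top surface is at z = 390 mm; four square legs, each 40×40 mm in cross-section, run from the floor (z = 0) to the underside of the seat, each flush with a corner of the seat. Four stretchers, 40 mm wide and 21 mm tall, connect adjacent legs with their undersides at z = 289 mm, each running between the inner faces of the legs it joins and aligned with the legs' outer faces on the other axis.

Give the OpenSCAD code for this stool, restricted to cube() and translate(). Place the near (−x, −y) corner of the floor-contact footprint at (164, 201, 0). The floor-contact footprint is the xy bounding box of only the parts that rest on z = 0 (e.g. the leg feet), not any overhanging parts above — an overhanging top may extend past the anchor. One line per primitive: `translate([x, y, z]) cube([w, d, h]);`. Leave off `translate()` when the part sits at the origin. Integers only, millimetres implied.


translate([164, 201, 368]) cube([257, 322, 22]);
translate([164, 201, 0]) cube([40, 40, 368]);
translate([381, 201, 0]) cube([40, 40, 368]);
translate([164, 483, 0]) cube([40, 40, 368]);
translate([381, 483, 0]) cube([40, 40, 368]);
translate([204, 201, 289]) cube([177, 40, 21]);
translate([204, 483, 289]) cube([177, 40, 21]);
translate([164, 241, 289]) cube([40, 242, 21]);
translate([381, 241, 289]) cube([40, 242, 21]);


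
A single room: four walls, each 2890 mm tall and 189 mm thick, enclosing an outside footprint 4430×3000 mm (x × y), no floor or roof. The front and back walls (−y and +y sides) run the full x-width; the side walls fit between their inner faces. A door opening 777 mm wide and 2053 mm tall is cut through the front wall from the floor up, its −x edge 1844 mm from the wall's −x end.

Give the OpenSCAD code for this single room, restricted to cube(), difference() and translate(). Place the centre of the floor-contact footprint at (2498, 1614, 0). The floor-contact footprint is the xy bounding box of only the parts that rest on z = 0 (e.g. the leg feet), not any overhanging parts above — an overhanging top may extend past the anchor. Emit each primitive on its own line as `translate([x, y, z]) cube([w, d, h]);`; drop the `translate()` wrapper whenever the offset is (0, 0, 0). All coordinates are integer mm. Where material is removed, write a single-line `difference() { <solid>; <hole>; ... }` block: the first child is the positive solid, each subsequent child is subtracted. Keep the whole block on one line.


difference() { translate([283, 114, 0]) cube([4430, 189, 2890]); translate([2127, 114, 0]) cube([777, 189, 2053]); }
translate([283, 2925, 0]) cube([4430, 189, 2890]);
translate([283, 303, 0]) cube([189, 2622, 2890]);
translate([4524, 303, 0]) cube([189, 2622, 2890]);


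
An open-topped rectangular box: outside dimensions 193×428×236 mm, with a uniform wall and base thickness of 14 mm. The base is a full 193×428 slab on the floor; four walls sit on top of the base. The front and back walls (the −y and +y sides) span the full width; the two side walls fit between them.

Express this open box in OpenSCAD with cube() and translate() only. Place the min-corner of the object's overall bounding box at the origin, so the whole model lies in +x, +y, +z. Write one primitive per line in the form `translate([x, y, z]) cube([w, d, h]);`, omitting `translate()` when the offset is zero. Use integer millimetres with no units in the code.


cube([193, 428, 14]);
translate([0, 0, 14]) cube([193, 14, 222]);
translate([0, 414, 14]) cube([193, 14, 222]);
translate([0, 14, 14]) cube([14, 400, 222]);
translate([179, 14, 14]) cube([14, 400, 222]);


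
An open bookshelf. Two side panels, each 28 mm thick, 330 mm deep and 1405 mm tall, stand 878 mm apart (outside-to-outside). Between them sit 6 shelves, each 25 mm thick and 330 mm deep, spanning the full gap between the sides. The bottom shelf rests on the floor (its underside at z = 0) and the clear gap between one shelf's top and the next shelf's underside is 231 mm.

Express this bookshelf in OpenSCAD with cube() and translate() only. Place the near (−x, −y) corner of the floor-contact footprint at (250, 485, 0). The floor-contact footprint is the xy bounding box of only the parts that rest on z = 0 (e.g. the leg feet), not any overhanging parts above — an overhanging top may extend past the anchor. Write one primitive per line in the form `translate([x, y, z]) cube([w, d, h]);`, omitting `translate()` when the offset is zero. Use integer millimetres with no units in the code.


translate([250, 485, 0]) cube([28, 330, 1405]);
translate([1100, 485, 0]) cube([28, 330, 1405]);
translate([278, 485, 0]) cube([822, 330, 25]);
translate([278, 485, 256]) cube([822, 330, 25]);
translate([278, 485, 512]) cube([822, 330, 25]);
translate([278, 485, 768]) cube([822, 330, 25]);
translate([278, 485, 1024]) cube([822, 330, 25]);
translate([278, 485, 1280]) cube([822, 330, 25]);


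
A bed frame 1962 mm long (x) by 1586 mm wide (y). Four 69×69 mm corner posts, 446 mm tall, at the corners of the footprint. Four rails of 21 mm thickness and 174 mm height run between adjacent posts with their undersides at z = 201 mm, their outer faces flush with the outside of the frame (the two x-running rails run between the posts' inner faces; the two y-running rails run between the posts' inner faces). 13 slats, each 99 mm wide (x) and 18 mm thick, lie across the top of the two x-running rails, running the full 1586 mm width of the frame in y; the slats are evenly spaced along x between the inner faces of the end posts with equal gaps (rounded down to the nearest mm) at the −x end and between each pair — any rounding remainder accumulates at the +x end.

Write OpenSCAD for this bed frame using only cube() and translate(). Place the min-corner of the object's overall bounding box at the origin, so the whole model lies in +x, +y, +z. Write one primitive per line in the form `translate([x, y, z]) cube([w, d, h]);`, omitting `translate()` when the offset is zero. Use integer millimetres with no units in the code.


cube([69, 69, 446]);
translate([0, 1517, 0]) cube([69, 69, 446]);
translate([1893, 0, 0]) cube([69, 69, 446]);
translate([1893, 1517, 0]) cube([69, 69, 446]);
translate([69, 0, 201]) cube([1824, 21, 174]);
translate([69, 1565, 201]) cube([1824, 21, 174]);
translate([0, 69, 201]) cube([21, 1448, 174]);
translate([1941, 69, 201]) cube([21, 1448, 174]);
translate([107, 0, 375]) cube([99, 1586, 18]);
translate([244, 0, 375]) cube([99, 1586, 18]);
translate([381, 0, 375]) cube([99, 1586, 18]);
translate([518, 0, 375]) cube([99, 1586, 18]);
translate([655, 0, 375]) cube([99, 1586, 18]);
translate([792, 0, 375]) cube([99, 1586, 18]);
translate([929, 0, 375]) cube([99, 1586, 18]);
translate([1066, 0, 375]) cube([99, 1586, 18]);
translate([1203, 0, 375]) cube([99, 1586, 18]);
translate([1340, 0, 375]) cube([99, 1586, 18]);
translate([1477, 0, 375]) cube([99, 1586, 18]);
translate([1614, 0, 375]) cube([99, 1586, 18]);
translate([1751, 0, 375]) cube([99, 1586, 18]);


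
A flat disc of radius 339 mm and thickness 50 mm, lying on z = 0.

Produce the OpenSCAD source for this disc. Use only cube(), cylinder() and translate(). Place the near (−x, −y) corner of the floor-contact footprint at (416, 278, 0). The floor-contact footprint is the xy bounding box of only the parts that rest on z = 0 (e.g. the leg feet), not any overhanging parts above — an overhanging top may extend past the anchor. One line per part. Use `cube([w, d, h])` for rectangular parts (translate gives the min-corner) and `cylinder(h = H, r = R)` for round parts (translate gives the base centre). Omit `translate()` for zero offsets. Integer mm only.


translate([755, 617, 0]) cylinder(h = 50, r = 339);


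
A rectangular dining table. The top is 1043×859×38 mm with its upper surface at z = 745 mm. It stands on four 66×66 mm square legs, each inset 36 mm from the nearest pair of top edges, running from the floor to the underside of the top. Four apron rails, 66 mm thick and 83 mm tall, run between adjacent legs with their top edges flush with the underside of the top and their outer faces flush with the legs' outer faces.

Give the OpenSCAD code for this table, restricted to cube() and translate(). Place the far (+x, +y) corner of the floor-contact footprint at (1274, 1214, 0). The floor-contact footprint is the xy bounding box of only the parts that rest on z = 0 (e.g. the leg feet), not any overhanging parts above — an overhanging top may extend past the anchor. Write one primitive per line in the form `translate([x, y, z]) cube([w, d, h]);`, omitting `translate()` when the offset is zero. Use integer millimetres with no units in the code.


translate([267, 391, 707]) cube([1043, 859, 38]);
translate([303, 427, 0]) cube([66, 66, 707]);
translate([1208, 427, 0]) cube([66, 66, 707]);
translate([303, 1148, 0]) cube([66, 66, 707]);
translate([1208, 1148, 0]) cube([66, 66, 707]);
translate([369, 427, 624]) cube([839, 66, 83]);
translate([369, 1148, 624]) cube([839, 66, 83]);
translate([303, 493, 624]) cube([66, 655, 83]);
translate([1208, 493, 624]) cube([66, 655, 83]);


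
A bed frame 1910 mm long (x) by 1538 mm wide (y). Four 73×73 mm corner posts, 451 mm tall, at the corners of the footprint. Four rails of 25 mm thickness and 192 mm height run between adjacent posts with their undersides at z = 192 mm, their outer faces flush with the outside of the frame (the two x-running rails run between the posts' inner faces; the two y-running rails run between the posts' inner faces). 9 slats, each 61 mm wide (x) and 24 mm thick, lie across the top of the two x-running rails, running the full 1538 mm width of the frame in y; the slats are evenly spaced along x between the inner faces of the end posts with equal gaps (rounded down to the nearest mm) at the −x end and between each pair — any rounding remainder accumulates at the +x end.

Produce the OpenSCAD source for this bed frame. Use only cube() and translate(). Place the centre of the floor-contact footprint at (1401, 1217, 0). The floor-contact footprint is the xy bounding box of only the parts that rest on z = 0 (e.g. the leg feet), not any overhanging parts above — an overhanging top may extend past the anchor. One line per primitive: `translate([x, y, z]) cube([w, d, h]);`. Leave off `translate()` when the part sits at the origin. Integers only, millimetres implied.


translate([446, 448, 0]) cube([73, 73, 451]);
translate([446, 1913, 0]) cube([73, 73, 451]);
translate([2283, 448, 0]) cube([73, 73, 451]);
translate([2283, 1913, 0]) cube([73, 73, 451]);
translate([519, 448, 192]) cube([1764, 25, 192]);
translate([519, 1961, 192]) cube([1764, 25, 192]);
translate([446, 521, 192]) cube([25, 1392, 192]);
translate([2331, 521, 192]) cube([25, 1392, 192]);
translate([640, 448, 384]) cube([61, 1538, 24]);
translate([822, 448, 384]) cube([61, 1538, 24]);
translate([1004, 448, 384]) cube([61, 1538, 24]);
translate([1186, 448, 384]) cube([61, 1538, 24]);
translate([1368, 448, 384]) cube([61, 1538, 24]);
translate([1550, 448, 384]) cube([61, 1538, 24]);
translate([1732, 448, 384]) cube([61, 1538, 24]);
translate([1914, 448, 384]) cube([61, 1538, 24]);
translate([2096, 448, 384]) cube([61, 1538, 24]);


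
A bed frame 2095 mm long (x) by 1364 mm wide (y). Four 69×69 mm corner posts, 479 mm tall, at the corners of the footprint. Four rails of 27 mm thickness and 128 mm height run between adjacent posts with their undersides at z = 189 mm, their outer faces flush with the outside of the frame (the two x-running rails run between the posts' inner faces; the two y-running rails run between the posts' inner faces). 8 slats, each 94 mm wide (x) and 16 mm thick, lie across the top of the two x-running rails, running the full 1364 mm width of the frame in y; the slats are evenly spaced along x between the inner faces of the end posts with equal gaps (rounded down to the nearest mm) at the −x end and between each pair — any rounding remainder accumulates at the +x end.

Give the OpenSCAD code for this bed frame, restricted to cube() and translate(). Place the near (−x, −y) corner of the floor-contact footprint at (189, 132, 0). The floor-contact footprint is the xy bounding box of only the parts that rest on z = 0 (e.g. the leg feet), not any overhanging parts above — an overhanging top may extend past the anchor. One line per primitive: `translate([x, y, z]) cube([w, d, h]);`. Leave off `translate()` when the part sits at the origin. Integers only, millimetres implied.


translate([189, 132, 0]) cube([69, 69, 479]);
translate([189, 1427, 0]) cube([69, 69, 479]);
translate([2215, 132, 0]) cube([69, 69, 479]);
translate([2215, 1427, 0]) cube([69, 69, 479]);
translate([258, 132, 189]) cube([1957, 27, 128]);
translate([258, 1469, 189]) cube([1957, 27, 128]);
translate([189, 201, 189]) cube([27, 1226, 128]);
translate([2257, 201, 189]) cube([27, 1226, 128]);
translate([391, 132, 317]) cube([94, 1364, 16]);
translate([618, 132, 317]) cube([94, 1364, 16]);
translate([845, 132, 317]) cube([94, 1364, 16]);
translate([1072, 132, 317]) cube([94, 1364, 16]);
translate([1299, 132, 317]) cube([94, 1364, 16]);
translate([1526, 132, 317]) cube([94, 1364, 16]);
translate([1753, 132, 317]) cube([94, 1364, 16]);
translate([1980, 132, 317]) cube([94, 1364, 16]);


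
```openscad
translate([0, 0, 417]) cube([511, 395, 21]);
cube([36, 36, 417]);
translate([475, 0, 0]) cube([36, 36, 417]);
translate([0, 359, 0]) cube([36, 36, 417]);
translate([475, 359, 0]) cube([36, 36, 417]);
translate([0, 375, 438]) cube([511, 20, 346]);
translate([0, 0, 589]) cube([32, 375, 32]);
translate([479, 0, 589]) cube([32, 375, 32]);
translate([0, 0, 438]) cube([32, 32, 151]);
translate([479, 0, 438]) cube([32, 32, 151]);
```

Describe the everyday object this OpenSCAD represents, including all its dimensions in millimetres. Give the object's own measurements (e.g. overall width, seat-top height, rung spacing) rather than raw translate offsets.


A chair. The seat is a 511×395×21 mm slab with its top at z = 438 mm, on four 36×36 mm corner legs (flush with the seat edges, standing on z = 0). A flat backrest 20 mm thick, 346 mm tall, spans the full seat width and rises from the seat top along its +y edge, rear face flush with the rear of the seat. Two armrests of 32×32 mm section run along each side from the seat's front edge to the front of the backrest, top faces 183 mm above the seat top and outer faces flush with the seat's x-edges; a 32×32 mm post under the front of each armrest stands on the seat at the front corner.


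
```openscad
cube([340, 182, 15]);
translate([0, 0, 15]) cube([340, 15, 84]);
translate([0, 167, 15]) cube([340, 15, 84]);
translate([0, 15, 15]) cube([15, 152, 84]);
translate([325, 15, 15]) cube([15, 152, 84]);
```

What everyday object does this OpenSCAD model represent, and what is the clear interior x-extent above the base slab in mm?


An open box. The internal width is 310 mm.

A 340×182 base slab with four walls standing on it — an open box. The base is 340 mm wide and the walls are 15 mm thick, so the internal width is 340 − 2 × 15 = 310 mm.


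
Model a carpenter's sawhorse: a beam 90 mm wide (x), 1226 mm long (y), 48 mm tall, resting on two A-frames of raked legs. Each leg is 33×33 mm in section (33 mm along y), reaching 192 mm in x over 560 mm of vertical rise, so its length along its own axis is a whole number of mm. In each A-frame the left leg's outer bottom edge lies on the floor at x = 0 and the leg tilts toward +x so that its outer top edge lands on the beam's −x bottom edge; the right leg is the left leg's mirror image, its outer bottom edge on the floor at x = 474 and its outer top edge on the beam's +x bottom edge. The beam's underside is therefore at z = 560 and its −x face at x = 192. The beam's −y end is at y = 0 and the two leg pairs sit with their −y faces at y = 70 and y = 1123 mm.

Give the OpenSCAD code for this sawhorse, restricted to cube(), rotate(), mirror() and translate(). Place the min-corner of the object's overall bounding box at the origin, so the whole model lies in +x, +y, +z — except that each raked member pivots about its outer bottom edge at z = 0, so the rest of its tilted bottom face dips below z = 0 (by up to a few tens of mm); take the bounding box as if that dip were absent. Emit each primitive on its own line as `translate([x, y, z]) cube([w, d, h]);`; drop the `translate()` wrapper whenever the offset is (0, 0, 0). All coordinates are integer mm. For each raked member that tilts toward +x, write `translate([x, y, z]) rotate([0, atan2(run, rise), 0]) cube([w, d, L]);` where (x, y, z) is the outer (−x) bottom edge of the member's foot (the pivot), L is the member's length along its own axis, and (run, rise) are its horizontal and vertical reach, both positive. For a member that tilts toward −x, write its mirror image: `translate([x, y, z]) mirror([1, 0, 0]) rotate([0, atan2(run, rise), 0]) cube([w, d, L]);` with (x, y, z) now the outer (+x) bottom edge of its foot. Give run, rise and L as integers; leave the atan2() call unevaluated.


// leg length = √(192² + 560²) = 592
// right-leg outer foot x = 2·192 + 90 = 474
// beam min-corner = (192, 0, 560)
translate([192, 0, 560]) cube([90, 1226, 48]);
translate([0, 70, 0]) rotate([0, atan2(192, 560), 0]) cube([33, 33, 592]);
translate([474, 70, 0]) mirror([1, 0, 0]) rotate([0, atan2(192, 560), 0]) cube([33, 33, 592]);
translate([0, 1123, 0]) rotate([0, atan2(192, 560), 0]) cube([33, 33, 592]);
translate([474, 1123, 0]) mirror([1, 0, 0]) rotate([0, atan2(192, 560), 0]) cube([33, 33, 592]);


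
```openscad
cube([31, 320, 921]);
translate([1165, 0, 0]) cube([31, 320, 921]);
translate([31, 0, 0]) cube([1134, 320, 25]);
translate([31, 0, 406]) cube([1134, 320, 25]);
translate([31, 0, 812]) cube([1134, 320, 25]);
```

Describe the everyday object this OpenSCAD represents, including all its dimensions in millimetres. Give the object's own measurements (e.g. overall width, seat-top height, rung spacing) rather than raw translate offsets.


An open bookshelf. Two side panels, each 31 mm thick, 320 mm deep and 921 mm tall, stand 1196 mm apart (outside-to-outside). Between them sit 3 shelves, each 25 mm thick and 320 mm deep, spanning the full gap between the sides. The bottom shelf rests on the floor (its underside at z = 0) and the clear gap between one shelf's top and the next shelf's underside is 381 mm.


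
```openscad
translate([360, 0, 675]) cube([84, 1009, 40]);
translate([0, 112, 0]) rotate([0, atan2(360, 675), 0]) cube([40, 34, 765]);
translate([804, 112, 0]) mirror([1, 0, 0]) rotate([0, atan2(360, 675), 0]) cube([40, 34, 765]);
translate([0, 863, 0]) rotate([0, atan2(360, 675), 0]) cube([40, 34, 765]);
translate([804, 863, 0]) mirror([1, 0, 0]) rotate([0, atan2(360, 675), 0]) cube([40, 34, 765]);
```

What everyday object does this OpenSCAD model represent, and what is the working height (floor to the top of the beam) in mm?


A sawhorse. The overall height is 715 mm.

A beam across two mirrored pairs of raked legs — a sawhorse. The beam's underside is at z = 675 (matching the legs' vertical rise in atan2(360, 675)) and the beam is 40 mm tall, so its top is at 675 + 40 = 715 mm. The raked legs top out at the beam's underside, so that is the highest point.


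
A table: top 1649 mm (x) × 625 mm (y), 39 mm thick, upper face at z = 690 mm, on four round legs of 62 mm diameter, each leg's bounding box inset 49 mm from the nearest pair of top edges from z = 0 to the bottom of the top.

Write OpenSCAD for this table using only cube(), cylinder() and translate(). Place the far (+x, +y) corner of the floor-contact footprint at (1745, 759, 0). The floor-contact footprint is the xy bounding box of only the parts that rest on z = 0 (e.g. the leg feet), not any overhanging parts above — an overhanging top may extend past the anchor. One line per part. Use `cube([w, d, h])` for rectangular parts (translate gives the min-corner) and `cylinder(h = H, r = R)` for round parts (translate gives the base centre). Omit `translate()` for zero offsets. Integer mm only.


translate([145, 183, 651]) cube([1649, 625, 39]);
translate([225, 263, 0]) cylinder(h = 651, r = 31);
translate([1714, 263, 0]) cylinder(h = 651, r = 31);
translate([225, 728, 0]) cylinder(h = 651, r = 31);
translate([1714, 728, 0]) cylinder(h = 651, r = 31);
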